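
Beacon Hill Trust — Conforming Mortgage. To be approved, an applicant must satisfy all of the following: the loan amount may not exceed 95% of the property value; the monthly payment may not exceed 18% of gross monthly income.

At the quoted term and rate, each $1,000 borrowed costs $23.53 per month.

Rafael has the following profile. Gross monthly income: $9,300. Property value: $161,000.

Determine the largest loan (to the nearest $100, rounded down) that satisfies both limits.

Payment cap: 18% × $9,300 = $1,674/month.
At $23.53 per $1,000, that supports 1,674/23.53 × 1,000 ≈ $71,143 → $71,100.
LTV cap: 95% × $161,000 = $152,950 → $152,900.
Binding constraint: payment-to-income.

$71,100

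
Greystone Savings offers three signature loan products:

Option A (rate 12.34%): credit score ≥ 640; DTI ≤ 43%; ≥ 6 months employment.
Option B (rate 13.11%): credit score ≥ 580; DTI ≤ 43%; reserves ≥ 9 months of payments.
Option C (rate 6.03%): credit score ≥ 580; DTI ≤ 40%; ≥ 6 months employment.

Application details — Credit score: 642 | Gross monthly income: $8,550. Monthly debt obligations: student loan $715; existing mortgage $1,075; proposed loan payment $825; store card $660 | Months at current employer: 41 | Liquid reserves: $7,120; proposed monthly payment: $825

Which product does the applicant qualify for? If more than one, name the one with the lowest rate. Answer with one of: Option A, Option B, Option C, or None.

Option C

Total debts = (715 + 1,075 + 825 + 660) = 3,275; DTI = 3,275/8,550 = 38.3%.
Reserves = 7,120/825 = 8.6 months.
Option A: score 642 ≥ 640; DTI 38.3% ≤ 43%; employment 41 ≥ 6 mo → qualifies.
Option B: score 642 ≥ 580; DTI 38.3% ≤ 43%; reserves 8.6 < 9 mo → does not qualify.
Option C: score 642 ≥ 580; DTI 38.3% ≤ 40%; employment 41 ≥ 6 mo → qualifies.
Qualifying: Option A, Option C. Lowest rate is 6.03% → Option C.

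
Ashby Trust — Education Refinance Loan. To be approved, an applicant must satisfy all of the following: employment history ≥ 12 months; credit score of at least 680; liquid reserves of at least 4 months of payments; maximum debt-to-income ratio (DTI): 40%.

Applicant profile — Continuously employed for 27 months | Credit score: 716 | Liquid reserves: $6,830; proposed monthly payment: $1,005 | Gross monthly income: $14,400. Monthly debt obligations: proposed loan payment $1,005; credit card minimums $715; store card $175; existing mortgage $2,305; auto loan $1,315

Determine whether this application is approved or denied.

Approved

Employment 27 ≥ 12 months
Credit score 716 ≥ 680 (meets)
Liquid reserves cover 6,830/1,005 = 6.8 months — ≥ 4 required
Total monthly debts = (1,005 + 715 + 175 + 2,305 + 1,315) = 5,515. DTI = 5,515/14,400 = 38.3% ≤ 40%
All criteria satisfied.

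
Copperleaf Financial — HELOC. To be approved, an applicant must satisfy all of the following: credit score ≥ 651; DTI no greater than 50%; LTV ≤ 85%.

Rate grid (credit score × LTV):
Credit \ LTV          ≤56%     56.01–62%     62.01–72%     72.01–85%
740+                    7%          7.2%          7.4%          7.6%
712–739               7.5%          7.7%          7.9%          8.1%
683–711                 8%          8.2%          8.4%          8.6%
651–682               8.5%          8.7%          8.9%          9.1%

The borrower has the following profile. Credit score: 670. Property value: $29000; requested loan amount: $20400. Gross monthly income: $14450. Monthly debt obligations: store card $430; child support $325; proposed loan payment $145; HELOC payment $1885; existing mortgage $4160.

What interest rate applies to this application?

8.9%

Credit score 670 ≥ 651; Total monthly debts = (430 + 325 + 145 + 1,885 + 4,160) = 6,945. DTI: 6,945 ÷ 14,450 = 48.1%, within the 50% cap
LTV: 20,400 ÷ 29,000 = 70.3%, within 85% cap
Credit 670 → row 651–682; LTV 70.3% → column 62.01–72%. Grid cell → 8.9%.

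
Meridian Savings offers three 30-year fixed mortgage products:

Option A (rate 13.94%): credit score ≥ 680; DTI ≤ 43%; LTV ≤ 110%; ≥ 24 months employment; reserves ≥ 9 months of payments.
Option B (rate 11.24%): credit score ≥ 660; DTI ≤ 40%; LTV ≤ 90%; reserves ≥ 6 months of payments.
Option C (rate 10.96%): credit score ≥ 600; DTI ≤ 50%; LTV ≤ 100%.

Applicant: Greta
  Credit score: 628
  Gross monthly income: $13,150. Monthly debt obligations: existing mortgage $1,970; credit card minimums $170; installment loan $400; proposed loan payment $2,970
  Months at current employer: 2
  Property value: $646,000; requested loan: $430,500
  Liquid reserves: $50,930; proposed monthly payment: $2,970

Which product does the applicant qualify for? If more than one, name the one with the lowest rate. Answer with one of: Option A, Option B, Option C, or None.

Option C

Total debts = (1,970 + 170 + 400 + 2,970) = 5,510; DTI = 5,510/13,150 = 41.9%.
LTV = 430,500/646,000 = 66.6%.
Reserves = 50,930/2,970 = 17.1 months.
Option A: score 628 < 680; DTI 41.9% ≤ 43%; LTV 66.6% ≤ 110%; employment 2 < 24 mo; reserves 17.1 ≥ 9 mo → does not qualify.
Option B: score 628 < 660; DTI 41.9% > 40%; LTV 66.6% ≤ 90%; reserves 17.1 ≥ 6 mo → does not qualify.
Option C: score 628 ≥ 600; DTI 41.9% ≤ 50%; LTV 66.6% ≤ 100% → qualifies.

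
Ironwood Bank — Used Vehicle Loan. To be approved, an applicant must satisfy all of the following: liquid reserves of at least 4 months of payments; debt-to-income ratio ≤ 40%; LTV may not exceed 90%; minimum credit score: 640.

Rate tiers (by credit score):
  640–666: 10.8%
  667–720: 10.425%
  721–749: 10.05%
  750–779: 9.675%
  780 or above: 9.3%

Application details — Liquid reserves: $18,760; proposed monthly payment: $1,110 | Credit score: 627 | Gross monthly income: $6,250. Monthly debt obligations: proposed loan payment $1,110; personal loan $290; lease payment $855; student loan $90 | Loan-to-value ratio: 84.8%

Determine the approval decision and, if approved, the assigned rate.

Credit score 627 < 640 (below minimum)
Total monthly debts = (1,110 + 290 + 855 + 90) = 2,345. Debt-to-income = 2,345/6,250 = 37.5% — meets 40% limit
LTV 84.8% ≤ 90%
Liquid reserves cover 18,760/1,110 = 16.9 months — ≥ 4 required
Not all requirements met → denied.

Denied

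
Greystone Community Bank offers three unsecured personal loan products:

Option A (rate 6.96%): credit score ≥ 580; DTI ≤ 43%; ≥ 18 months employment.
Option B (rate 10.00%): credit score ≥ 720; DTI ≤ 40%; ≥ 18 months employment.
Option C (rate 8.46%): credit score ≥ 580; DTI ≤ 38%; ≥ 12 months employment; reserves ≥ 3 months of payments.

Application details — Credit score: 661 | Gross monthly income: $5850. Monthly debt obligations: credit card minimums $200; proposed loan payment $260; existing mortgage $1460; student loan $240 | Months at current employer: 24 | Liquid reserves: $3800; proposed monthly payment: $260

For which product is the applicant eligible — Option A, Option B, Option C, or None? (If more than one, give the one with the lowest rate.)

Total debts = (200 + 260 + 1,460 + 240) = 2,160; DTI = 2,160/5,850 = 36.9%.
Reserves = 3,800/260 = 14.6 months.
Option A: score 661 ≥ 580; DTI 36.9% ≤ 43%; employment 24 ≥ 18 mo → qualifies.
Option B: score 661 < 720; DTI 36.9% ≤ 40%; employment 24 ≥ 18 mo → does not qualify.
Option C: score 661 ≥ 580; DTI 36.9% ≤ 38%; employment 24 ≥ 12 mo; reserves 14.6 ≥ 3 mo → qualifies.
Qualifying: Option A, Option C. Lowest rate is 6.96% → Option A.

Option A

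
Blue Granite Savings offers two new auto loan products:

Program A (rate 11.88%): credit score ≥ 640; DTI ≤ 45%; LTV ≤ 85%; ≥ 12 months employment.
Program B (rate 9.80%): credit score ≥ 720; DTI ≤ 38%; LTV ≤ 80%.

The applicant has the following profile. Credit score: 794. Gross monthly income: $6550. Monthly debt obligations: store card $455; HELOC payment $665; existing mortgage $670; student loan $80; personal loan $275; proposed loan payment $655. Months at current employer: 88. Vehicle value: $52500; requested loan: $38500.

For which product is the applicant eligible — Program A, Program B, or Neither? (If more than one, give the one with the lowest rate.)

Total debts = (455 + 665 + 670 + 80 + 275 + 655) = 2,800; DTI = 2,800/6,550 = 42.7%.
LTV = 38,500/52,500 = 73.3%.
Program A: score 794 ≥ 640; DTI 42.7% ≤ 45%; LTV 73.3% ≤ 85%; employment 88 ≥ 12 mo → qualifies.
Program B: score 794 ≥ 720; DTI 42.7% > 38%; LTV 73.3% ≤ 80% → does not qualify.

Program A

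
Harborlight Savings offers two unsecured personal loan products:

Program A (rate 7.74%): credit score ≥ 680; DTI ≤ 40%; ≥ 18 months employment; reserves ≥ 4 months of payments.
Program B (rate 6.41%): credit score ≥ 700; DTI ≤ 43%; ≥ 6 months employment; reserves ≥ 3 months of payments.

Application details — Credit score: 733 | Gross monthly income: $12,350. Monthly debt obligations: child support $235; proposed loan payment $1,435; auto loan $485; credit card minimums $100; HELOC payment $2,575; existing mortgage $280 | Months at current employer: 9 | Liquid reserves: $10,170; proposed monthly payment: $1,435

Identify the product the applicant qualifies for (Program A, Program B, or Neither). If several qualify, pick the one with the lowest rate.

Total debts = (235 + 1,435 + 485 + 100 + 2,575 + 280) = 5,110; DTI = 5,110/12,350 = 41.4%.
Reserves = 10,170/1,435 = 7.1 months.
Program A: score 733 ≥ 680; DTI 41.4% > 40%; employment 9 < 18 mo; reserves 7.1 ≥ 4 mo → does not qualify.
Program B: score 733 ≥ 700; DTI 41.4% ≤ 43%; employment 9 ≥ 6 mo; reserves 7.1 ≥ 3 mo → qualifies.

Program B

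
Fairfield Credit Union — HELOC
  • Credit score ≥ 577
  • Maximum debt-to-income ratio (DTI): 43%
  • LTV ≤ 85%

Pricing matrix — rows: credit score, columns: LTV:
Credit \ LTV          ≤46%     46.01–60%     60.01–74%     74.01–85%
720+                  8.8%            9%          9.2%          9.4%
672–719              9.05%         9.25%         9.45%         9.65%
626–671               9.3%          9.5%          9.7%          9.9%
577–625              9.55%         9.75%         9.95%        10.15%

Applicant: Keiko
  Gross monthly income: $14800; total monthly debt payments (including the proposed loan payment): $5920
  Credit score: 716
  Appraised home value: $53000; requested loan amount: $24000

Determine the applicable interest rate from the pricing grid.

9.05%

Credit score 716 ≥ 577; Debt-to-income = 5,920/14,800 = 40% — meets 43% limit
LTV = 24,000/53,000 = 45.3% ≤ 85%
Score 716 is in the 672–719 band; LTV 45.3% is in the ≤46% band → 9.05%.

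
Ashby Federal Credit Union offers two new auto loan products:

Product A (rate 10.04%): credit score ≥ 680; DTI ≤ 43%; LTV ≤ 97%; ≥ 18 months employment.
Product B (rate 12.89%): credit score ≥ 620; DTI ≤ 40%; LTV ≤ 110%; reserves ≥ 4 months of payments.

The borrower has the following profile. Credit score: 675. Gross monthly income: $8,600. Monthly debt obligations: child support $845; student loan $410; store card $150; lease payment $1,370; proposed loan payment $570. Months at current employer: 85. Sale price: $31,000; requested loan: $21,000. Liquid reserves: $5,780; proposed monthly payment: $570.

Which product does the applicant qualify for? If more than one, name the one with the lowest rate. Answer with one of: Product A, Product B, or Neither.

Total debts = (845 + 410 + 150 + 1,370 + 570) = 3,345; DTI = 3,345/8,600 = 38.9%.
LTV = 21,000/31,000 = 67.7%.
Reserves = 5,780/570 = 10.1 months.
Product A: score 675 < 680; DTI 38.9% ≤ 43%; LTV 67.7% ≤ 97%; employment 85 ≥ 18 mo → does not qualify.
Product B: score 675 ≥ 620; DTI 38.9% ≤ 40%; LTV 67.7% ≤ 110%; reserves 10.1 ≥ 4 mo → qualifies.

Product B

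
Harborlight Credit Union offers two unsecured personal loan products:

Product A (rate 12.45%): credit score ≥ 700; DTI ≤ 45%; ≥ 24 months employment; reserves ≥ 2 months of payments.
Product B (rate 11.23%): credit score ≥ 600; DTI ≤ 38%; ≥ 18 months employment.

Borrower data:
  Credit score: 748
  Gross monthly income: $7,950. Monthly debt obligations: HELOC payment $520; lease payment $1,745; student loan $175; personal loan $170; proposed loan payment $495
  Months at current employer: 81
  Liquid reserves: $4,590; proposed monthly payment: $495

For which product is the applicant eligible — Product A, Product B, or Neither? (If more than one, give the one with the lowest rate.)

Product A

Total debts = (520 + 1,745 + 175 + 170 + 495) = 3,105; DTI = 3,105/7,950 = 39.1%.
Reserves = 4,590/495 = 9.3 months.
Product A: score 748 ≥ 700; DTI 39.1% ≤ 45%; employment 81 ≥ 24 mo; reserves 9.3 ≥ 2 mo → qualifies.
Product B: score 748 ≥ 600; DTI 39.1% > 38%; employment 81 ≥ 18 mo → does not qualify.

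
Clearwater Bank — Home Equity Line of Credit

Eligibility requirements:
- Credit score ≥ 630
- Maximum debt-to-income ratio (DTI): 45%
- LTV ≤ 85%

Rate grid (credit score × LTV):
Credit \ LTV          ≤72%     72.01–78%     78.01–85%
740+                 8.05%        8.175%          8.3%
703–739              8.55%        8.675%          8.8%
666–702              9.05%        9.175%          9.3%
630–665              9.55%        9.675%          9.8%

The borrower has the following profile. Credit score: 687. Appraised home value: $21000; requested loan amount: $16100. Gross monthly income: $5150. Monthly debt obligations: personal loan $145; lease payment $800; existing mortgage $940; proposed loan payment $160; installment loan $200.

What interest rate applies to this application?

Credit score 687 ≥ 630; Total monthly debts = (145 + 800 + 940 + 160 + 200) = 2,245. DTI = 2,245/5,150 = 43.6% ≤ 45%
LTV: 16,100 ÷ 21,000 = 76.7%, within 85% cap
Credit 687 → row 666–702; LTV 76.7% → column 72.01–78%. Grid cell → 9.175%.

9.175%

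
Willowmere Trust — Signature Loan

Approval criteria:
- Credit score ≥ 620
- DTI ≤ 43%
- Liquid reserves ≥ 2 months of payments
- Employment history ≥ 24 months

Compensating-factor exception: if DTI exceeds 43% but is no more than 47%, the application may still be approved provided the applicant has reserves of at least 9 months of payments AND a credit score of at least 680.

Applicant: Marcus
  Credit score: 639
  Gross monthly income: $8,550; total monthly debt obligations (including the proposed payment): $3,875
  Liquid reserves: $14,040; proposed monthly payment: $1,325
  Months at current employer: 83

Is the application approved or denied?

Denied

Credit score 639 ≥ 620 (meets base)
DTI = 3,875/8,550 = 45.3% > 43% — standard DTI limit exceeded.
Reserves: 14,040 ÷ 1,325 = 10.6 months (meets 2-month minimum)
Employment 83 ≥ 24 months
DTI 45.3% is within the 43%–47% exception band; checking compensating factors.
Override check — reserves: 10.6 mo (ok); score: 639 (below 680).
Override conditions not both satisfied; exception does not apply.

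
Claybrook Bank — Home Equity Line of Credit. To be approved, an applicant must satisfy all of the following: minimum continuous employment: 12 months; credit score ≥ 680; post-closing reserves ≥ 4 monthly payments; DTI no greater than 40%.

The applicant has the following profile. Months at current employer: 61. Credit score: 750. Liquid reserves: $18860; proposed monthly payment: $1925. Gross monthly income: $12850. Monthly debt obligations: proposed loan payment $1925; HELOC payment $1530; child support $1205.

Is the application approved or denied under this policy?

Approved

Employment 61 ≥ 12 months
Credit score 750 ≥ 680 (meets)
Reserves: 18,860 ÷ 1,925 = 9.8 months (meets 4-month minimum)
Total monthly debts = (1,925 + 1,530 + 1,205) = 4,660. DTI: 4,660 ÷ 12,850 = 36.3%, within the 40% cap
All criteria satisfied.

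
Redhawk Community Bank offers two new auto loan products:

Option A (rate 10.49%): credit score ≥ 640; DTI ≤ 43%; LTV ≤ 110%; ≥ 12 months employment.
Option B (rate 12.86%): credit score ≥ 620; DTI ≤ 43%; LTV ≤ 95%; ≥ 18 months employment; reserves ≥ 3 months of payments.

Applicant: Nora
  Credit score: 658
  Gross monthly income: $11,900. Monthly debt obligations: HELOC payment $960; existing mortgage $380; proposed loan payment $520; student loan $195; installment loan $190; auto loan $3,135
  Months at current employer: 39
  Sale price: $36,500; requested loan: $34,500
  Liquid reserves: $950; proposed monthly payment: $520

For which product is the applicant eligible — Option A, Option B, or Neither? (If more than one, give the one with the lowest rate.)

Total debts = (960 + 380 + 520 + 195 + 190 + 3,135) = 5,380; DTI = 5,380/11,900 = 45.2%.
LTV = 34,500/36,500 = 94.5%.
Reserves = 950/520 = 1.8 months.
Option A: score 658 ≥ 640; DTI 45.2% > 43%; LTV 94.5% ≤ 110%; employment 39 ≥ 12 mo → does not qualify.
Option B: score 658 ≥ 620; DTI 45.2% > 43%; LTV 94.5% ≤ 95%; employment 39 ≥ 18 mo; reserves 1.8 < 3 mo → does not qualify.

Neither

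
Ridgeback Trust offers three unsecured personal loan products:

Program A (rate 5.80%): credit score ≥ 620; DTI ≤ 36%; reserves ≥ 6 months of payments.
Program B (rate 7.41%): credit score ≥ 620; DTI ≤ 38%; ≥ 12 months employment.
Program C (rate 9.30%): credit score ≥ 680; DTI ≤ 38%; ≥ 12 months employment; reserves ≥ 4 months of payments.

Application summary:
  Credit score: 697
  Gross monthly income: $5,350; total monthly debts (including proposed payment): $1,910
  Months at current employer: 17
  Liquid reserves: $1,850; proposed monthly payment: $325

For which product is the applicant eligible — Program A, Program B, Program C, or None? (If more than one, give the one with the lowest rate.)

DTI = 1,910/5,350 = 35.7%.
Reserves = 1,850/325 = 5.7 months.
Program A: score 697 ≥ 620; DTI 35.7% ≤ 36%; reserves 5.7 < 6 mo → does not qualify.
Program B: score 697 ≥ 620; DTI 35.7% ≤ 38%; employment 17 ≥ 12 mo → qualifies.
Program C: score 697 ≥ 680; DTI 35.7% ≤ 38%; employment 17 ≥ 12 mo; reserves 5.7 ≥ 4 mo → qualifies.
Qualifying: Program B, Program C. Lowest rate is 7.41% → Program B.

Program B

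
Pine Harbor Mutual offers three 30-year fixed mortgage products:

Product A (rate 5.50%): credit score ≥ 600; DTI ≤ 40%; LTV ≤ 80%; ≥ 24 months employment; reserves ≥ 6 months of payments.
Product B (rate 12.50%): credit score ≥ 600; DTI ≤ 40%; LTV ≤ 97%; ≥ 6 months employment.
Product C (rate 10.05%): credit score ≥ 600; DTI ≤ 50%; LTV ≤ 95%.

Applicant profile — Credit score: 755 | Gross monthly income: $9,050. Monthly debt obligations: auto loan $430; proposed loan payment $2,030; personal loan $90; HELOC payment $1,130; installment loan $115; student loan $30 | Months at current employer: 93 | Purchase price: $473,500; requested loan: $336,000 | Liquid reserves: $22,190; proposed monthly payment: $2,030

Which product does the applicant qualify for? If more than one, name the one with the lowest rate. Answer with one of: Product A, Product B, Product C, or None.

Product C

Total debts = (430 + 2,030 + 90 + 1,130 + 115 + 30) = 3,825; DTI = 3,825/9,050 = 42.3%.
LTV = 336,000/473,500 = 71%.
Reserves = 22,190/2,030 = 10.9 months.
Product A: score 755 ≥ 600; DTI 42.3% > 40%; LTV 71% ≤ 80%; employment 93 ≥ 24 mo; reserves 10.9 ≥ 6 mo → does not qualify.
Product B: score 755 ≥ 600; DTI 42.3% > 40%; LTV 71% ≤ 97%; employment 93 ≥ 6 mo → does not qualify.
Product C: score 755 ≥ 600; DTI 42.3% ≤ 50%; LTV 71% ≤ 95% → qualifies.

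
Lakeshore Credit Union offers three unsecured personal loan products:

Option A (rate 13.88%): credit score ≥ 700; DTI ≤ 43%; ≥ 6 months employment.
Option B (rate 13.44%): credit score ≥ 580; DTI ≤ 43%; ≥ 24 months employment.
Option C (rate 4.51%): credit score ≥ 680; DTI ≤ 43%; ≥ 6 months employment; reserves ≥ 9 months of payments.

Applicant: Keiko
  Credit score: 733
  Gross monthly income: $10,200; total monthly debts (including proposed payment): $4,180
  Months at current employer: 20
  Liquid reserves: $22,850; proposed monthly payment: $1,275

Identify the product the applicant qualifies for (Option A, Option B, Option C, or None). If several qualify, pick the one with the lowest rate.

DTI = 4,180/10,200 = 41%.
Reserves = 22,850/1,275 = 17.9 months.
Option A: score 733 ≥ 700; DTI 41% ≤ 43%; employment 20 ≥ 6 mo → qualifies.
Option B: score 733 ≥ 580; DTI 41% ≤ 43%; employment 20 < 24 mo → does not qualify.
Option C: score 733 ≥ 680; DTI 41% ≤ 43%; employment 20 ≥ 6 mo; reserves 17.9 ≥ 9 mo → qualifies.
Qualifying: Option A, Option C. Lowest rate is 4.51% → Option C.

Option C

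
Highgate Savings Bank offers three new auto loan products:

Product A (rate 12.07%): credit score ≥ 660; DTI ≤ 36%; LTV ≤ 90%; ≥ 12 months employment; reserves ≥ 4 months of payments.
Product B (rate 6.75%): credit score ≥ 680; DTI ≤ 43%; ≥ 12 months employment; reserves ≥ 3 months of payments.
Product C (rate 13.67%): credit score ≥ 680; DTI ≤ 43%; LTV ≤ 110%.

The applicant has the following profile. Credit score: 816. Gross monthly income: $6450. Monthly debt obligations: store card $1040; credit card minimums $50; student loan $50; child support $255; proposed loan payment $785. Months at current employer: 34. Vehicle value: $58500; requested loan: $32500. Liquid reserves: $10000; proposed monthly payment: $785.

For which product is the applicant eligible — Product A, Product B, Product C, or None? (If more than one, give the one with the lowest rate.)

Total debts = (1,040 + 50 + 50 + 255 + 785) = 2,180; DTI = 2,180/6,450 = 33.8%.
LTV = 32,500/58,500 = 55.6%.
Reserves = 10,000/785 = 12.7 months.
Product A: score 816 ≥ 660; DTI 33.8% ≤ 36%; LTV 55.6% ≤ 90%; employment 34 ≥ 12 mo; reserves 12.7 ≥ 4 mo → qualifies.
Product B: score 816 ≥ 680; DTI 33.8% ≤ 43%; employment 34 ≥ 12 mo; reserves 12.7 ≥ 3 mo → qualifies.
Product C: score 816 ≥ 680; DTI 33.8% ≤ 43%; LTV 55.6% ≤ 110% → qualifies.
Qualifying: Product A, Product B, Product C. Lowest rate is 6.75% → Product B.

Product B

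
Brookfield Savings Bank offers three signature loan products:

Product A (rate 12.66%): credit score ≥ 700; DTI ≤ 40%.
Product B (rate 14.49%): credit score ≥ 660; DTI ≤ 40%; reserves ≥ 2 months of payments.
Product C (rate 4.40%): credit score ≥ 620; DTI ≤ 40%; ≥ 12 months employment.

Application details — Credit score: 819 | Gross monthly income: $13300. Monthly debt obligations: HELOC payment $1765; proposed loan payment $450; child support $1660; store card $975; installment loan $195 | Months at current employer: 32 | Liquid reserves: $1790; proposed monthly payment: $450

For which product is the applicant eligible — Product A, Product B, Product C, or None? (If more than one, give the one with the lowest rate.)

Product C

Total debts = (1,765 + 450 + 1,660 + 975 + 195) = 5,045; DTI = 5,045/13,300 = 37.9%.
Reserves = 1,790/450 = 4.0 months.
Product A: score 819 ≥ 700; DTI 37.9% ≤ 40% → qualifies.
Product B: score 819 ≥ 660; DTI 37.9% ≤ 40%; reserves 4.0 ≥ 2 mo → qualifies.
Product C: score 819 ≥ 620; DTI 37.9% ≤ 40%; employment 32 ≥ 12 mo → qualifies.
Qualifying: Product A, Product B, Product C. Lowest rate is 4.40% → Product C.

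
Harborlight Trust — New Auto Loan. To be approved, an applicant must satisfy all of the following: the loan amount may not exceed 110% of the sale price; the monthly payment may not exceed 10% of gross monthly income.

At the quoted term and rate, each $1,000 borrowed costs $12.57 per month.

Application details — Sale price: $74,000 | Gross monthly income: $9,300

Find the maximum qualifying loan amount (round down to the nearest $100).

Payment cap: 10% × $9,300 = $930/month.
At $12.57 per $1,000, that supports 930/12.57 × 1,000 ≈ $73,985 → $73,900.
LTV cap: 110% × $74,000 = $81,400 → $81,400.
Binding constraint: payment-to-income.

$73,900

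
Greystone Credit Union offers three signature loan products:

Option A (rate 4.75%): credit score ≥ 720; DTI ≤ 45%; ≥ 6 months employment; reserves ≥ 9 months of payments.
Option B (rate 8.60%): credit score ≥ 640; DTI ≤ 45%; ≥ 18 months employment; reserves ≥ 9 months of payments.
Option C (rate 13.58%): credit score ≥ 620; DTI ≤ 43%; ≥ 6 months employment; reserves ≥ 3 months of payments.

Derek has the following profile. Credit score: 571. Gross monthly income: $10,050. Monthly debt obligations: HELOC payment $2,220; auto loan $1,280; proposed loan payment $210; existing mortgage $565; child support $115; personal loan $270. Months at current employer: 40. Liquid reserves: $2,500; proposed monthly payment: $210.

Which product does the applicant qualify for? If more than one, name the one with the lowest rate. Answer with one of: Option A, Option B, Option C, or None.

Total debts = (2,220 + 1,280 + 210 + 565 + 115 + 270) = 4,660; DTI = 4,660/10,050 = 46.4%.
Reserves = 2,500/210 = 11.9 months.
Option A: score 571 < 720; DTI 46.4% > 45%; employment 40 ≥ 6 mo; reserves 11.9 ≥ 9 mo → does not qualify.
Option B: score 571 < 640; DTI 46.4% > 45%; employment 40 ≥ 18 mo; reserves 11.9 ≥ 9 mo → does not qualify.
Option C: score 571 < 620; DTI 46.4% > 43%; employment 40 ≥ 6 mo; reserves 11.9 ≥ 3 mo → does not qualify.

None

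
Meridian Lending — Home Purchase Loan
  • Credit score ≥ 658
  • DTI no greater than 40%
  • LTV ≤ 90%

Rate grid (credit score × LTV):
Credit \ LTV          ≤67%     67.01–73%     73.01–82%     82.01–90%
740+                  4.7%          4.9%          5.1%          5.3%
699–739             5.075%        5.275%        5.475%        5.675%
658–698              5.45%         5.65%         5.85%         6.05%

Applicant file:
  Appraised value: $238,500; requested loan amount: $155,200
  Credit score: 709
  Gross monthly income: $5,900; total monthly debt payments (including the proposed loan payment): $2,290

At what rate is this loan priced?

5.075%

Credit score 709 ≥ 658; DTI: 2,290 ÷ 5,900 = 38.8%, within the 40% cap
Loan-to-value = 155,200/238,500 = 65.1% — pass (90% max)
Score 709 is in the 699–739 band; LTV 65.1% is in the ≤67% band → 5.075%.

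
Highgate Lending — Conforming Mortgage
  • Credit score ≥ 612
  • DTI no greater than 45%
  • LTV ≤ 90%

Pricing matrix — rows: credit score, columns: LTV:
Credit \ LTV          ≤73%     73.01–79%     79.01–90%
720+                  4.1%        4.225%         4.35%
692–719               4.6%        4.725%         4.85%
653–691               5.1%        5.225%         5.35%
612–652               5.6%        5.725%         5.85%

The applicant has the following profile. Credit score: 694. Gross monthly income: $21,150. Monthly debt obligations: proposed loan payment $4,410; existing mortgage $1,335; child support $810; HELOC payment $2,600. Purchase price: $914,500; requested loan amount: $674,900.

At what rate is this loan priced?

Credit score 694 ≥ 612; Total monthly debts = (4,410 + 1,335 + 810 + 2,600) = 9,155. DTI = 9,155/21,150 = 43.3% ≤ 45%
Loan-to-value = 674,900/914,500 = 73.8% — pass (90% max)
Score 694 is in the 692–719 band; LTV 73.8% is in the 73.01–79% band → 4.725%.

4.725%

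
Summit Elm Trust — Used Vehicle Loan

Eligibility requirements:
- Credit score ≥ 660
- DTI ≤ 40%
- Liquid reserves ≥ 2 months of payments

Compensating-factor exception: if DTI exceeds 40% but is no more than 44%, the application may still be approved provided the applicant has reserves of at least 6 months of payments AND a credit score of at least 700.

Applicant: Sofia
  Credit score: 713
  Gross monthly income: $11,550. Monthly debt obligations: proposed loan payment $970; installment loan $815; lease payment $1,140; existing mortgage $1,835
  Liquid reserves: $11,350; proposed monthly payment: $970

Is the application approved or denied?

Credit score 713 ≥ 660 (meets base)
Total debts = (970 + 815 + 1,140 + 1,835) = 4,760. DTI = 4,760/11,550 = 41.2% > 40% — standard DTI limit exceeded.
Liquid reserves cover 11,350/970 = 11.7 months — ≥ 2 required
DTI 41.2% is within the 40%–44% exception band; checking compensating factors.
Reserves 11.7 ≥ 6 months; credit score 713 ≥ 700.
Both override conditions satisfied; DTI exception granted.

Approved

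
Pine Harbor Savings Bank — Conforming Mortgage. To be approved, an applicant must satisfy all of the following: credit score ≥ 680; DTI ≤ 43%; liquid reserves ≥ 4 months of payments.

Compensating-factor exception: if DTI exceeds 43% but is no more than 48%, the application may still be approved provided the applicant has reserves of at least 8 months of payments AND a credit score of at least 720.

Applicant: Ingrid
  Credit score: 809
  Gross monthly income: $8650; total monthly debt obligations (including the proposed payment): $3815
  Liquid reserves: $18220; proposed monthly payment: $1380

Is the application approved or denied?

Approved

Credit score 809 ≥ 680 (meets base)
DTI = 3,815/8,650 = 44.1% > 43% — standard DTI limit exceeded.
Reserves = 18,220/1,380 = 13.2 months ≥ 4
DTI 44.1% is within the 43%–48% exception band; checking compensating factors.
Override check — reserves: 13.2 mo (ok); score: 809 (ok).
Both compensating conditions met → exception applies.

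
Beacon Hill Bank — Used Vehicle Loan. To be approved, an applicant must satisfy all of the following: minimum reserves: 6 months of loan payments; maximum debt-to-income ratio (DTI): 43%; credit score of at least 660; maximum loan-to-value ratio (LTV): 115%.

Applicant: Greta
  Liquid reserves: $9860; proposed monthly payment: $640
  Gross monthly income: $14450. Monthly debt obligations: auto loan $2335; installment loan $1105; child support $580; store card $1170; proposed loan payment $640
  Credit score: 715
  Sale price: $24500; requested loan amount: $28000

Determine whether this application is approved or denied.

Reserves = 9,860/640 = 15.4 months ≥ 6
Total monthly debts = (2,335 + 1,105 + 580 + 1,170 + 640) = 5,830. DTI: 5,830 ÷ 14,450 = 40.3%, within the 43% cap
Credit score 715 ≥ 660 (meets)
LTV = 28,000/24,500 = 114.3% ≤ 115%
All criteria satisfied.

Approved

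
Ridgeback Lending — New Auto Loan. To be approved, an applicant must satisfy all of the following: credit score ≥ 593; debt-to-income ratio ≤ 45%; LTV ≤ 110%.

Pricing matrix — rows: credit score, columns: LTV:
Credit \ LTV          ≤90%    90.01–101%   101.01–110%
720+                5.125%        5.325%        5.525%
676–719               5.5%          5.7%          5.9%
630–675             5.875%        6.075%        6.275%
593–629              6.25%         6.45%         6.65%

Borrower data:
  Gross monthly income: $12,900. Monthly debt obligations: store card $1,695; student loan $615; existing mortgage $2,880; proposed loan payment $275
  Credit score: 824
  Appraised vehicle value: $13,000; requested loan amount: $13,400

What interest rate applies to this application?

5.525%

Credit score 824 ≥ 593; Total monthly debts = (1,695 + 615 + 2,880 + 275) = 5,465. DTI = 5,465/12,900 = 42.4% ≤ 45%
Loan-to-value = 13,400/13,000 = 103.1% — pass (110% max)
Credit 824 → row 720+; LTV 103.1% → column 101.01–110%. Grid cell → 5.525%.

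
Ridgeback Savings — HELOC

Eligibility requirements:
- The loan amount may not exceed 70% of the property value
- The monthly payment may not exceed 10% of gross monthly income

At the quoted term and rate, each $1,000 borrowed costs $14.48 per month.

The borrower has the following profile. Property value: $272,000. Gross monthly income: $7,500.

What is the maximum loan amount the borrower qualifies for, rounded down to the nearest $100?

Payment cap: 10% × $7,500 = $750/month.
At $14.48 per $1,000, that supports 750/14.48 × 1,000 ≈ $51,795 → $51,700.
LTV cap: 70% × $272,000 = $190,400 → $190,400.
Binding constraint: payment-to-income.

$51,700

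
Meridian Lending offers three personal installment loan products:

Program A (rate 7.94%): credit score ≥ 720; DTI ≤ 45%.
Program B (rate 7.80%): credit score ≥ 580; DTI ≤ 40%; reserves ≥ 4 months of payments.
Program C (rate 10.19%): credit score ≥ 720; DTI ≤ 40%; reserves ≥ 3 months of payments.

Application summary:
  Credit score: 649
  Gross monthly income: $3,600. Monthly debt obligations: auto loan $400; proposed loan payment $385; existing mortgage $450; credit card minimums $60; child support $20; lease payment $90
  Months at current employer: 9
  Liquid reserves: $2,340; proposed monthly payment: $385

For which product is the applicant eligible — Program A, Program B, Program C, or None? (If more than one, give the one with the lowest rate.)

Total debts = (400 + 385 + 450 + 60 + 20 + 90) = 1,405; DTI = 1,405/3,600 = 39%.
Reserves = 2,340/385 = 6.1 months.
Program A: score 649 < 720; DTI 39% ≤ 45% → does not qualify.
Program B: score 649 ≥ 580; DTI 39% ≤ 40%; reserves 6.1 ≥ 4 mo → qualifies.
Program C: score 649 < 720; DTI 39% ≤ 40%; reserves 6.1 ≥ 3 mo → does not qualify.

Program B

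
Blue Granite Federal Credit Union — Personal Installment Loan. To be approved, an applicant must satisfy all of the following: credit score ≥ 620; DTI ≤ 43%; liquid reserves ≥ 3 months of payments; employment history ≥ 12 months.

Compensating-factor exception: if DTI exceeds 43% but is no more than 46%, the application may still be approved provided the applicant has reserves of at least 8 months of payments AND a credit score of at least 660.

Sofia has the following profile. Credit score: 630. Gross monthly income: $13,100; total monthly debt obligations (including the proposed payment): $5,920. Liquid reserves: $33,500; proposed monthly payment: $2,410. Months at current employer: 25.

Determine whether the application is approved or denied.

Denied

Credit score 630 ≥ 620 (meets base)
DTI = 5,920/13,100 = 45.2% > 43% — standard DTI limit exceeded.
Reserves: 33,500 ÷ 2,410 = 13.9 months (meets 3-month minimum)
Employment 25 ≥ 12 months
45.2% falls in the override range (43%–46%), so the compensating-factor test applies.
Reserves 13.9 ≥ 8 months; credit score 630 < 660.
Override conditions not both satisfied; exception does not apply.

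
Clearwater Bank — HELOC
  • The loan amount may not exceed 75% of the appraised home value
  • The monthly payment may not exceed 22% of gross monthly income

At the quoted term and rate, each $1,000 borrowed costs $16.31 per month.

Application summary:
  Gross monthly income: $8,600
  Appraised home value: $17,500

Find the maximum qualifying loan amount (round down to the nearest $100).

Payment cap: 22% × $8,600 = $1,892/month.
At $16.31 per $1,000, that supports 1,892/16.31 × 1,000 ≈ $116,002 → $116,000.
LTV cap: 75% × $17,500 = $13,125 → $13,100.
Binding constraint: loan-to-value.

$13,100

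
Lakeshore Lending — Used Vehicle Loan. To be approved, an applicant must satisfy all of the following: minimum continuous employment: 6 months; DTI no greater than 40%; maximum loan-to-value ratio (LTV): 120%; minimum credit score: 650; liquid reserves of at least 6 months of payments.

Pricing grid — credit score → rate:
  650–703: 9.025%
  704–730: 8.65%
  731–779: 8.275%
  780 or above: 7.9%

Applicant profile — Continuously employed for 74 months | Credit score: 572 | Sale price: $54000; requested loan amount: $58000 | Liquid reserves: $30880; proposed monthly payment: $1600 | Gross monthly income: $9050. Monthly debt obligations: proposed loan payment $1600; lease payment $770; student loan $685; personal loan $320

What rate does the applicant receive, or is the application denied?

Denied

Credit score 572 < 650 (below minimum)
Reserves = 30,880/1,600 = 19.3 months ≥ 6
Employment 74 ≥ 6 months
Total monthly debts = (1,600 + 770 + 685 + 320) = 3,375. DTI: 3,375 ÷ 9,050 = 37.3%, within the 40% cap
LTV = 58,000/54,000 = 107.4% ≤ 120%
Not all requirements met → denied.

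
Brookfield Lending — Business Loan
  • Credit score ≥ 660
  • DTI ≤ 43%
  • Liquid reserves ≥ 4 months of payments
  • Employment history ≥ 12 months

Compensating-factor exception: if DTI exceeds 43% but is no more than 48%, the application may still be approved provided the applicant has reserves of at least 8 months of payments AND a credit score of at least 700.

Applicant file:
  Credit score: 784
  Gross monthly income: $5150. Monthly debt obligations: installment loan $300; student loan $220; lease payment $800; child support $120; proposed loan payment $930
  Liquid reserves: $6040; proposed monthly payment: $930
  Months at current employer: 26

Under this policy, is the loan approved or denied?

Credit score 784 ≥ 660 (meets base)
Total debts = (300 + 220 + 800 + 120 + 930) = 2,370. DTI: 2,370 ÷ 5,150 = 46%, over the 43% base limit.
Reserves: 6,040 ÷ 930 = 6.5 months (meets 4-month minimum)
Employment 26 ≥ 12 months
46% falls in the override range (43%–48%), so the compensating-factor test applies.
Override check — reserves: 6.5 mo (short of 8); score: 784 (ok).
Override conditions not both satisfied; exception does not apply.

Denied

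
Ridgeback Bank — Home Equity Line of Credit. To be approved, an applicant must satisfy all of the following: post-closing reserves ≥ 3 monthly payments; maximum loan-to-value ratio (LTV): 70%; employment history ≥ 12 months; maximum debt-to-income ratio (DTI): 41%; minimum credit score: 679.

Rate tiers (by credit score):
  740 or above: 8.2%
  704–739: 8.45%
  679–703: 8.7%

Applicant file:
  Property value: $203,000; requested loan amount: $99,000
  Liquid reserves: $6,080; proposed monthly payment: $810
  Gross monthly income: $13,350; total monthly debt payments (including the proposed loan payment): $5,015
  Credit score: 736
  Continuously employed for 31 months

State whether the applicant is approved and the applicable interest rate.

Approved at 8.45%

Credit score 736 ≥ 679 (meets minimum)
LTV = 99,000/203,000 = 48.8% ≤ 70%
Employment 31 ≥ 12 months
Liquid reserves cover 6,080/810 = 7.5 months — ≥ 3 required
Debt-to-income = 5,015/13,350 = 37.6% — meets 41% limit
All requirements met. Score 736 falls in the 704–739 tier → 8.45%.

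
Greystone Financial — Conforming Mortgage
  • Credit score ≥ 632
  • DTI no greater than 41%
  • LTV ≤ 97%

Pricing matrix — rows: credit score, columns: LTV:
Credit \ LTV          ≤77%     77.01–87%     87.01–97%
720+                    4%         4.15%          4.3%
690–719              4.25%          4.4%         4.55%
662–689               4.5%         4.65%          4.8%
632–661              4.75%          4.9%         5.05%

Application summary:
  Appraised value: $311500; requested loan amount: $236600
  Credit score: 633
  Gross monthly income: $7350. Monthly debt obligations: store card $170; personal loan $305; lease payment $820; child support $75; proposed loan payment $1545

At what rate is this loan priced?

4.75%

Credit score 633 ≥ 632; Total monthly debts = (170 + 305 + 820 + 75 + 1,545) = 2,915. DTI = 2,915/7,350 = 39.7% ≤ 41%
LTV = 236,600/311,500 = 76% ≤ 97%
Credit 633 → row 632–661; LTV 76% → column ≤77%. Grid cell → 4.75%.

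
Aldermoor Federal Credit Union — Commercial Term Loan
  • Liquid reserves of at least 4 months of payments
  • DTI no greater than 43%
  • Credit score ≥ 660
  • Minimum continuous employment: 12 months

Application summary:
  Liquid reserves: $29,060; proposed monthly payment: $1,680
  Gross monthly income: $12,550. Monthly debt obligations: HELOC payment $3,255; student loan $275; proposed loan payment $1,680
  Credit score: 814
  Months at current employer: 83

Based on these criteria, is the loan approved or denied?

Approved

Reserves: 29,060 ÷ 1,680 = 17.3 months (meets 4-month minimum)
Total monthly debts = (3,255 + 275 + 1,680) = 5,210. DTI = 5,210/12,550 = 41.5% ≤ 43%
Credit score 814 ≥ 660 (meets)
Employment 83 ≥ 12 months
All criteria satisfied.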